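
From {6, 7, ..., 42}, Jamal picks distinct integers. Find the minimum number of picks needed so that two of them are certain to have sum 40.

24

Group the elements by complementary pair {x, 40−x}: {6,34}, {7,33}, {8,32}, …, giving 14 two-element pairs, the single value 20 (it cannot pair with itself since the integers are distinct), and 8 integers whose partner 40−x falls outside [6,42].
Treating each of those 23 groups as a pigeonhole, one can pick one integer per group — 23 integers — with no two summing to 40.
The 24th integer lands in an occupied pair, forcing a sum of 40.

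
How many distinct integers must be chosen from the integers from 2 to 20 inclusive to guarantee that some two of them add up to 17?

13

Two chosen integers sum to 17 exactly when both halves of some pair {x, 17−x} with 2 ≤ x ≤ 17−x ≤ 15 are chosen — 7 such pairs.
The remaining 5 elements (those with no distinct partner in range) can never complete a 17-sum, so the worst case takes all of them and one from each pair: 5 + 7 = 12.
By the pigeonhole principle, the 13th integer has to be the second member of some pair, so 12 + 1 = 13.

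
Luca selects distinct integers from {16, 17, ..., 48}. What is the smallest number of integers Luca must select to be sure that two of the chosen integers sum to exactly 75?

23

A set avoiding the sum 75 can contain at most one of each pair {x, 75−x}, plus the 11 elements whose complement lies outside the range.
The integers 16, …, 37 (22 of them) are such a set: any two sum to at least 16+17 = 33 and at most 36+37 = 73 < 75.
By the pigeonhole principle, any 23rd integer completes one of the 11 pairs, so 23 choices force a sum of 75.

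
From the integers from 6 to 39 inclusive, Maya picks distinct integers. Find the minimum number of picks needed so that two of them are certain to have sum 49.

20

A set avoiding the sum 49 can contain at most one of each pair {x, 49−x}, plus the 4 elements whose complement lies outside the range.
The integers 6, …, 24 (19 of them) are such a set: any two sum to at least 6+7 = 13 and at most 23+24 = 47 < 49.
Any 20th integer completes one of the 15 pairs, so 20 choices force a sum of 49.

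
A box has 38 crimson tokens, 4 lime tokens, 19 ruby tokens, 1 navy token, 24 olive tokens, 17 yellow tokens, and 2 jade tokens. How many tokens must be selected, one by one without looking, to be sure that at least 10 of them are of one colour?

The 7 colours are the holes; the tokens drawn are the pigeons.
To avoid 10 of any one colour, the worst case takes at most 9 of each colour, or every token of a colour that has fewer than 9.
That gives 9 + 4 + 9 + 1 + 9 + 9 + 2 = 43 tokens with no colour reaching 10.
The next token forces some colour to 10, so 43 + 1 = 44.

44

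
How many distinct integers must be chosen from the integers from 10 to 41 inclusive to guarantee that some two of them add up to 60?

22

A set avoiding the sum 60 can contain at most one of each pair {x, 60−x}, plus the 10 elements whose complement lies outside the range or equal to its own complement.
The integers 10, …, 30 (21 of them) are such a set: any two sum to at least 10+11 = 21 and at most 29+30 = 59 < 60.
By the pigeonhole principle, any 22nd integer completes one of the 11 pairs, so 22 choices force a sum of 60.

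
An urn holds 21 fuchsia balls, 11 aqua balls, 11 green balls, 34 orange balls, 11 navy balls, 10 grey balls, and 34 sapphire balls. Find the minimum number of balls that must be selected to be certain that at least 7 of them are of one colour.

Pigeonhole: put each drawn ball into a box by colour. The largest draw with every box below 7 takes min(count, 6) from each colour.
Σ min(cᵢ, 6) = 6 + 6 + 6 + 6 + 6 + 6 + 6 = 42.
Draw number 42 + 1 = 43 must push one box to 7.

43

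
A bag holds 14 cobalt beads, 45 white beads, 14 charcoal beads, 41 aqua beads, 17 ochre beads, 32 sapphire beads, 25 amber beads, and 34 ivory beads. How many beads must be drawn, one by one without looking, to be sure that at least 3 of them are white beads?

In the worst case for collecting white beads, every non-white bead comes out first.
There are 14 + 14 + 41 + 17 + 32 + 25 + 34 = 177 non-white beads altogether.
After those, each further bead must be white, so 177 + 3 = 180 draws guarantee 3 white beads.

180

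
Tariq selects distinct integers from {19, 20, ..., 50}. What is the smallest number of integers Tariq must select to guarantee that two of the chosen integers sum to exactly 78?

Two chosen integers sum to 78 exactly when both halves of some pair {x, 78−x} with 28 ≤ x ≤ 78−x ≤ 50 are chosen — 11 such pairs.
The remaining 10 elements (those with no distinct partner in range) can never complete a 78-sum, so the worst case takes all of them and one from each pair: 10 + 11 = 21.
By the pigeonhole principle, the 22nd integer has to be the second member of some pair, so 21 + 1 = 22.

22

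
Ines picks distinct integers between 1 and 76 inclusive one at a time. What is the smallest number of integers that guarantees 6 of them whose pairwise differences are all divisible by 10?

Integers whose pairwise differences are multiples of 10 are exactly those sharing a remainder mod 10. The 10 residue classes mod 10 are the pigeonholes.
With 50 integers one could put 5 in each residue class and have no class reach 6.
The 51st integer pushes some class to 6, so 10·5 + 1 = 51.

51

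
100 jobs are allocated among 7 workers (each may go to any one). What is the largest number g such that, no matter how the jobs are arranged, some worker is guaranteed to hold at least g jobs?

Pigeonhole: the 7 workers are the holes and the 100 jobs are the pigeons.
If every worker held at most 14 jobs, the total would be at most 7 × 14 = 98, which is less than 100.
So some worker holds at least ⌈100/7⌉ = 15 jobs.

15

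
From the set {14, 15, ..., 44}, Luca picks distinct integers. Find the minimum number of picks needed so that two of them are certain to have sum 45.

A set avoiding the sum 45 can contain at most one of each pair {x, 45−x}, plus the 13 elements whose complement lies outside the range.
The integers 23, …, 44 (22 of them) are such a set: any two sum to at least 23+24 = 47 > 45.
Any 23rd integer completes one of the 9 pairs, so 23 choices force a sum of 45.

23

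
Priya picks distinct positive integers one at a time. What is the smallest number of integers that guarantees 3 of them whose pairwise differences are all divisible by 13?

Integers whose pairwise differences are multiples of 13 are exactly those sharing a remainder mod 13. Pigeonhole: the 13 residue classes mod 13 are the pigeonholes.
With 26 integers one could put 2 in each residue class and have no class reach 3.
The 27th integer pushes some class to 3, so 13·2 + 1 = 27.

27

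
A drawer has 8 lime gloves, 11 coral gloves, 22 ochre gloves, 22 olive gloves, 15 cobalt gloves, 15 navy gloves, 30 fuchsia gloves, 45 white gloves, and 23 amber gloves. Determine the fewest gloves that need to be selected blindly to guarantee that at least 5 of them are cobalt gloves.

181

In the worst case for collecting cobalt gloves, every non-cobalt glove comes out first.
There are 8 + 11 + 22 + 22 + 15 + 30 + 45 + 23 = 176 non-cobalt gloves altogether.
After those, each further glove must be cobalt, so 176 + 5 = 181 draws guarantee 5 cobalt gloves.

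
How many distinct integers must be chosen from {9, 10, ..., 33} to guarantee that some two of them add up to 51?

18

Two chosen integers sum to 51 exactly when both halves of some pair {x, 51−x} with 18 ≤ x ≤ 51−x ≤ 33 are chosen — 8 such pairs.
The remaining 9 elements (those with no distinct partner in range) can never complete a 51-sum, so the worst case takes all of them and one from each pair: 9 + 8 = 17.
By the pigeonhole principle, the 18th integer has to be the second member of some pair, so 17 + 1 = 18.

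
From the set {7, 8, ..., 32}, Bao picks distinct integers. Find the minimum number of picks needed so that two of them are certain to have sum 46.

Group the elements by complementary pair {x, 46−x}: {14,32}, {15,31}, {16,30}, …, giving 9 two-element pairs; the single value 23 (it cannot pair with itself since the integers are distinct); and 7 integers whose partner 46−x falls outside [7,32].
Pigeonhole: treating each of those 17 groups as a pigeonhole, one can pick one integer per group — 17 integers — with no two summing to 46.
The 18th integer lands in an occupied pair, forcing a sum of 46.

18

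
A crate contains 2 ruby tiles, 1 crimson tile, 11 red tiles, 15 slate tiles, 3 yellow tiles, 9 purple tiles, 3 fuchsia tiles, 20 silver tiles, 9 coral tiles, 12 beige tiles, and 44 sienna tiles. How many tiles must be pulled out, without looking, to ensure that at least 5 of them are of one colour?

38

The 11 colours are the holes; the tiles drawn are the pigeons.
To avoid 5 of any one colour, the worst case takes at most 4 of each colour, or every tile of a colour that has fewer than 4.
That gives 2 + 1 + 4 + 4 + 3 + 4 + 3 + 4 + 4 + 4 + 4 = 37 tiles with no colour reaching 5.
The next tile forces some colour to 5, so 37 + 1 = 38.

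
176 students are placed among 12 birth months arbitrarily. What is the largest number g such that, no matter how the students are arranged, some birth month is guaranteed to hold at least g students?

15

Pigeonhole: the 12 birth months are the holes and the 176 students are the pigeons.
If every birth month held at most 14 students, the total would be at most 12 × 14 = 168, which is less than 176.
So some birth month holds at least ⌈176/12⌉ = 15 students.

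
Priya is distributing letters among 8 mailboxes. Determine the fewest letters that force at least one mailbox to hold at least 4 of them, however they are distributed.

25

With 24 letters one could put exactly 3 in each of the 8 mailboxes, and no mailbox would reach 4.
One more letter must land in a mailbox that already has 3, giving it 4.
So 8 × 3 + 1 = 25 letters are required.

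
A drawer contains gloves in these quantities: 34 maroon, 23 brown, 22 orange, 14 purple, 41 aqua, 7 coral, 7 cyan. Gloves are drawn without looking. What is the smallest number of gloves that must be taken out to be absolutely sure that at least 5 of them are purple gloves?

In the worst case for collecting purple gloves, every non-purple glove comes out first.
There are 34 + 23 + 22 + 41 + 7 + 7 = 134 non-purple gloves altogether.
After those, each further glove must be purple, so 134 + 5 = 139 draws guarantee 5 purple gloves.

139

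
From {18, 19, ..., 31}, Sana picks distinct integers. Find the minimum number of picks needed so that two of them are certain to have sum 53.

10

Two chosen integers sum to 53 exactly when both halves of some pair {x, 53−x} with 22 ≤ x ≤ 53−x ≤ 31 are chosen — 5 such pairs.
The remaining 4 elements (those with no distinct partner in range) can never complete a 53-sum, so the worst case takes all of them and one from each pair: 4 + 5 = 9.
Pigeonhole: the 10th integer has to be the second member of some pair, so 9 + 1 = 10.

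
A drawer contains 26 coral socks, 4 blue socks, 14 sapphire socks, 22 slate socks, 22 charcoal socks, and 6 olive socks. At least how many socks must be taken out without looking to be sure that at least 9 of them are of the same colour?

43

Pigeonhole: put each drawn sock into a box by colour. The largest draw with every box below 9 takes min(count, 8) from each colour; colours with fewer than 8 contribute all they have.
Σ min(cᵢ, 8) = 8 + 4 + 8 + 8 + 8 + 6 = 42.
Draw number 42 + 1 = 43 must push one box to 9.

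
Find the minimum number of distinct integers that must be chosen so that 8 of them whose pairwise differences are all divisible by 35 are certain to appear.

246

Integers whose pairwise differences are multiples of 35 are exactly those sharing a remainder mod 35. Pigeonhole: the 35 residue classes mod 35 are the pigeonholes.
With 245 integers one could put 7 in each residue class and have no class reach 8.
The 246th integer pushes some class to 8, so 35·7 + 1 = 246.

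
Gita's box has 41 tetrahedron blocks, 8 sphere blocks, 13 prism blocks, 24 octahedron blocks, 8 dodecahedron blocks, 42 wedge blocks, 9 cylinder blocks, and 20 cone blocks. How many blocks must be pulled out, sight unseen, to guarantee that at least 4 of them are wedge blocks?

In the worst case for collecting wedge blocks, every non-wedge block comes out first.
There are 41 + 8 + 13 + 24 + 8 + 9 + 20 = 123 non-wedge blocks altogether.
After those, each further block must be wedge, so 123 + 4 = 127 draws guarantee 4 wedge blocks.

127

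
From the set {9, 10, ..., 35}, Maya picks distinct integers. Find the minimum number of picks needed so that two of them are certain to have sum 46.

Two chosen integers sum to 46 exactly when both halves of some pair {x, 46−x} with 11 ≤ x ≤ 46−x ≤ 35 are chosen — 12 such pairs.
The remaining 3 elements (those with no distinct partner in range) can never complete a 46-sum, so the worst case takes all of them and one from each pair: 3 + 12 = 15.
By pigeonhole, the 16th integer has to be the second member of some pair, so 15 + 1 = 16.

16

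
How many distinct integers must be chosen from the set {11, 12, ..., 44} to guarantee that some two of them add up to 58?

Group the elements by complementary pair {x, 58−x}: {14,44}, {15,43}, {16,42}, …, giving 15 two-element pairs, the single value 29 (it cannot pair with itself since the integers are distinct), and 3 integers whose partner 58−x falls outside [11,44].
Treating each of those 19 groups as a pigeonhole, one can pick one integer per group — 19 integers — with no two summing to 58.
The 20th integer lands in an occupied pair, forcing a sum of 58.

20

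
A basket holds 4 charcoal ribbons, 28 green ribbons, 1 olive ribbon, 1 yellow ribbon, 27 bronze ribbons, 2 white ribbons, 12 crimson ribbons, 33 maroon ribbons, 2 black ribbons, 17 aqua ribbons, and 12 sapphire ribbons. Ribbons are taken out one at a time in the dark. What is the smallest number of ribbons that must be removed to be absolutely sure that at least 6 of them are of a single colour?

An adversary could hand out at most 5 ribbons per colour (5 colours run out sooner): 4 + 5 + 1 + 1 + 5 + 2 + 5 + 5 + 2 + 5 + 5 = 40 ribbons and still no colour has 6.
Pigeonhole: one more ribbon lands in a colour already at 5, so 41 draws are enough and 40 are not.

41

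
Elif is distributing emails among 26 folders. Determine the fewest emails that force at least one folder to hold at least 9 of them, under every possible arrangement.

With 208 emails one could put exactly 8 in each of the 26 folders, and no folder would reach 9.
One more email must land in a folder that already has 8, giving it 9.
So 26 × 8 + 1 = 209 emails are required.

209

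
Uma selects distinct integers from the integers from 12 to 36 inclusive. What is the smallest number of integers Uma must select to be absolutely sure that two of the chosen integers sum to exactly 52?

16

Two chosen integers sum to 52 exactly when both halves of some pair {x, 52−x} with 16 ≤ x ≤ 52−x ≤ 36 are chosen — 10 such pairs.
The remaining 5 elements (those with no distinct partner in range) can never complete a 52-sum, so the worst case takes all of them and one from each pair: 5 + 10 = 15.
Pigeonhole: the 16th integer has to be the second member of some pair, so 15 + 1 = 16.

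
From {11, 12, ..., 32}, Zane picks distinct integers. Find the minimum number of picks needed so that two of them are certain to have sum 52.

17

Group the elements by complementary pair {x, 52−x}: {20,32}, {21,31}, {22,30}, …, giving 6 two-element pairs, the single value 26 (it cannot pair with itself since the integers are distinct), and 9 integers whose partner 52−x falls outside [11,32].
Pigeonhole: treating each of those 16 groups as a pigeonhole, one can pick one integer per group — 16 integers — with no two summing to 52.
The 17th integer lands in an occupied pair, forcing a sum of 52.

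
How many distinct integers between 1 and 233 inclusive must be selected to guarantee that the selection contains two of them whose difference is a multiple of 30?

31

Integers whose pairwise differences are multiples of 30 are exactly those sharing a remainder mod 30. The 30 residue classes mod 30 are the pigeonholes.
With 30 integers one could put 1 in each residue class and have no class reach 2.
The 31st integer pushes some class to 2, so 30·1 + 1 = 31.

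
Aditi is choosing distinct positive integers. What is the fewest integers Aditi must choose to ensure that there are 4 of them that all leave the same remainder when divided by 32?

By the pigeonhole principle, the 32 residue classes mod 32 are the pigeonholes.
With 96 integers one could put 3 in each residue class and have no class reach 4.
The 97th integer pushes some class to 4, so 32·3 + 1 = 97.

97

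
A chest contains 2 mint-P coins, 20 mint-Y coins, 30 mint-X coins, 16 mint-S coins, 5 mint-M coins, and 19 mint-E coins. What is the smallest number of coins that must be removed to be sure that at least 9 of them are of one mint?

40

The 6 mints are the holes; the coins drawn are the pigeons.
To avoid 9 of any one mint, the worst case takes at most 8 of each mint, or every coin of a mint that has fewer than 8.
That gives 2 + 8 + 8 + 8 + 5 + 8 = 39 coins with no mint reaching 9.
The next coin forces some mint to 9, so 39 + 1 = 40.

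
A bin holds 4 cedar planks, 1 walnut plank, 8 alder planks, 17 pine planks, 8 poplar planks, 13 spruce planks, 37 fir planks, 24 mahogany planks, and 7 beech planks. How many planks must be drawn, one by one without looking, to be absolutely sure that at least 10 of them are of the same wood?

Pigeonhole: the 9 woods are the holes; the planks drawn are the pigeons.
To avoid 10 of any one wood, the worst case takes at most 9 of each wood, or every plank of a wood that has fewer than 9.
That gives 4 + 1 + 8 + 9 + 8 + 9 + 9 + 9 + 7 = 64 planks with no wood reaching 10.
The next plank forces some wood to 10, so 64 + 1 = 65.

65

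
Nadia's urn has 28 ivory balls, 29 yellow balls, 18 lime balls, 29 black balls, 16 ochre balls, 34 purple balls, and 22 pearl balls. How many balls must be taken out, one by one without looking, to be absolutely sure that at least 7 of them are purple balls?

149

In the worst case for collecting purple balls, every non-purple ball comes out first.
There are 28 + 29 + 18 + 29 + 16 + 22 = 142 non-purple balls altogether.
After those, each further ball must be purple, so 142 + 7 = 149 draws guarantee 7 purple balls.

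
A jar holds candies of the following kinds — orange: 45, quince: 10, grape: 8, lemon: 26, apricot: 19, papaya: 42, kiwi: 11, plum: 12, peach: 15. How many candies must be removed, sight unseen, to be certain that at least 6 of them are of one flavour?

The 9 flavours are the holes; the candies drawn are the pigeons.
To avoid 6 of any one flavour, the worst case takes at most 5 of each flavour.
That gives 5 + 5 + 5 + 5 + 5 + 5 + 5 + 5 + 5 = 45 candies with no flavour reaching 6.
The next candy forces some flavour to 6, so 45 + 1 = 46.

46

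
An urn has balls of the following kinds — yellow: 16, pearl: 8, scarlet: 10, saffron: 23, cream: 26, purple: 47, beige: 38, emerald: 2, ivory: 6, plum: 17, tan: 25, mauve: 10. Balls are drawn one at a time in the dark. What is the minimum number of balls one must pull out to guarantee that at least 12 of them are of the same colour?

By pigeonhole, put each drawn ball into a box by colour. The largest draw with every box below 12 takes min(count, 11) from each colour; colours with fewer than 11 contribute all they have.
Σ min(cᵢ, 11) = 11 + 8 + 10 + 11 + 11 + 11 + 11 + 2 + 6 + 11 + 11 + 10 = 113.
Draw number 113 + 1 = 114 must push one box to 12.

114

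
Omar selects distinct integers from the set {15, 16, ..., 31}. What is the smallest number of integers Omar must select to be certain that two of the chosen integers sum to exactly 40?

13

Group the elements by complementary pair {x, 40−x}: {15,25}, {16,24}, {17,23}, …, giving 5 two-element pairs, the single value 20 (it cannot pair with itself since the integers are distinct), and 6 integers whose partner 40−x falls outside [15,31].
Treating each of those 12 groups as a pigeonhole, one can pick one integer per group — 12 integers — with no two summing to 40.
The 13th integer lands in an occupied pair, forcing a sum of 40.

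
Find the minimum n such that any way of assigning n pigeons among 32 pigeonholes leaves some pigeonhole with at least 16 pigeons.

481

With 480 pigeons one could put exactly 15 in each of the 32 pigeonholes, and no pigeonhole would reach 16.
By the pigeonhole principle, one more pigeon must land in a pigeonhole that already has 15, giving it 16.
So 32 × 15 + 1 = 481 pigeons are required.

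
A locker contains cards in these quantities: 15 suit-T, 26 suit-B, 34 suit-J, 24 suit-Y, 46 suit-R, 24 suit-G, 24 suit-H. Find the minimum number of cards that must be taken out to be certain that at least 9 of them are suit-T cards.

In the worst case for collecting suit-T cards, every non-suit-T card comes out first.
There are 26 + 34 + 24 + 46 + 24 + 24 = 178 non-suit-T cards altogether.
After those, each further card must be suit-T, so 178 + 9 = 187 draws guarantee 9 suit-T cards.

187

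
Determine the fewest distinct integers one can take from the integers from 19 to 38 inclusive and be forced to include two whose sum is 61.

13

Two chosen integers sum to 61 exactly when both halves of some pair {x, 61−x} with 23 ≤ x ≤ 61−x ≤ 38 are chosen — 8 such pairs.
The remaining 4 elements (those with no distinct partner in range) can never complete a 61-sum, so the worst case takes all of them and one from each pair: 4 + 8 = 12.
Pigeonhole: the 13th integer has to be the second member of some pair, so 12 + 1 = 13.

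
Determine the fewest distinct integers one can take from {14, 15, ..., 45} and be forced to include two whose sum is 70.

23

A set avoiding the sum 70 can contain at most one of each pair {x, 70−x}, plus the 12 elements whose complement lies outside the range or equal to its own complement.
The integers 14, …, 35 (22 of them) are such a set: any two sum to at least 14+15 = 29 and at most 34+35 = 69 < 70.
Pigeonhole: any 23rd integer completes one of the 10 pairs, so 23 choices force a sum of 70.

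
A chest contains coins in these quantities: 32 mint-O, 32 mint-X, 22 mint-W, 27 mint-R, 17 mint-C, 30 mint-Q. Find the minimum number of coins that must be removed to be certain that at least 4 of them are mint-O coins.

132

In the worst case for collecting mint-O coins, every non-mint-O coin comes out first.
There are 32 + 22 + 27 + 17 + 30 = 128 non-mint-O coins altogether.
After those, each further coin must be mint-O, so 128 + 4 = 132 draws guarantee 4 mint-O coins.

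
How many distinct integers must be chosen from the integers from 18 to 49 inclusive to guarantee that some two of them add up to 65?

Group the elements by complementary pair {x, 65−x}: {18,47}, {19,46}, {20,45}, …, giving 15 two-element pairs and 2 integers whose partner 65−x falls outside [18,49].
Pigeonhole: treating each of those 17 groups as a pigeonhole, one can pick one integer per group — 17 integers — with no two summing to 65.
The 18th integer lands in an occupied pair, forcing a sum of 65.

18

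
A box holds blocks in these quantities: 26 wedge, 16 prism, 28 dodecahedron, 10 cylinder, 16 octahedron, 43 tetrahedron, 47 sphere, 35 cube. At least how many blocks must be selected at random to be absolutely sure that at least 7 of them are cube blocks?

193

In the worst case for collecting cube blocks, every non-cube block comes out first.
There are 26 + 16 + 28 + 10 + 16 + 43 + 47 = 186 non-cube blocks altogether.
After those, each further block must be cube, so 186 + 7 = 193 draws guarantee 7 cube blocks.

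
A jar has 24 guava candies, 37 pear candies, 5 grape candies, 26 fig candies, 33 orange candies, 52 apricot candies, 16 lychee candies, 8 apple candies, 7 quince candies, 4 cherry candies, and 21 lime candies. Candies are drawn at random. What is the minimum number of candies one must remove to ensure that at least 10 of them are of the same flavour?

88

The 11 flavours are the holes; the candies drawn are the pigeons.
To avoid 10 of any one flavour, the worst case takes at most 9 of each flavour, or every candy of a flavour that has fewer than 9.
That gives 9 + 9 + 5 + 9 + 9 + 9 + 9 + 8 + 7 + 4 + 9 = 87 candies with no flavour reaching 10.
The next candy forces some flavour to 10, so 87 + 1 = 88.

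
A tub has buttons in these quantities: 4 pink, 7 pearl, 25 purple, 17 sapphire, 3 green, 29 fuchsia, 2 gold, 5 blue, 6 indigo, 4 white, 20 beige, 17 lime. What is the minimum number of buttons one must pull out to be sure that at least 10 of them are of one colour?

By the pigeonhole principle, put each drawn button into a box by colour. The largest draw with every box below 10 takes min(count, 9) from each colour; colours with fewer than 9 contribute all they have.
Σ min(cᵢ, 9) = 4 + 7 + 9 + 9 + 3 + 9 + 2 + 5 + 6 + 4 + 9 + 9 = 76.
Draw number 76 + 1 = 77 must push one box to 10.

77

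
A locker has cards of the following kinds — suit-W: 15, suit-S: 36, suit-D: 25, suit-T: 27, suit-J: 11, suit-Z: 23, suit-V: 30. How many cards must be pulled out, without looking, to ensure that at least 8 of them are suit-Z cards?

In the worst case for collecting suit-Z cards, every non-suit-Z card comes out first.
There are 15 + 36 + 25 + 27 + 11 + 30 = 144 non-suit-Z cards altogether.
After those, each further card must be suit-Z, so 144 + 8 = 152 draws guarantee 8 suit-Z cards.

152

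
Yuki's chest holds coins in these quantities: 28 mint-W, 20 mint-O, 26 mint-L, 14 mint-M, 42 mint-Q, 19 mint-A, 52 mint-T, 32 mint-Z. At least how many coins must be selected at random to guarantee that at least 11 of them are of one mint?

81

An adversary could hand out at most 10 coins per mint: 10 + 10 + 10 + 10 + 10 + 10 + 10 + 10 = 80 coins and still no mint has 11.
Pigeonhole: one more coin lands in a mint already at 10, so 81 draws are enough and 80 are not.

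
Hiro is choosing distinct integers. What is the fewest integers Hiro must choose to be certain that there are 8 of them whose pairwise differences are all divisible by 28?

197

Integers whose pairwise differences are multiples of 28 are exactly those sharing a remainder mod 28. By pigeonhole, the 28 residue classes mod 28 are the pigeonholes.
With 196 integers one could put 7 in each residue class and have no class reach 8.
The 197th integer pushes some class to 8, so 28·7 + 1 = 197.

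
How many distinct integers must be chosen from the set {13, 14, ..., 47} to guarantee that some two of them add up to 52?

23

Group the elements by complementary pair {x, 52−x}: {13,39}, {14,38}, {15,37}, …, giving 13 two-element pairs, the single value 26 (it cannot pair with itself since the integers are distinct), and 8 integers whose partner 52−x falls outside [13,47].
Treating each of those 22 groups as a pigeonhole, one can pick one integer per group — 22 integers — with no two summing to 52.
The 23rd integer lands in an occupied pair, forcing a sum of 52.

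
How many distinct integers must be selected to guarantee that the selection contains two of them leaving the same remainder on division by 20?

The 20 residue classes mod 20 are the pigeonholes.
With 20 integers one could put 1 in each residue class and have no class reach 2.
The 21st integer pushes some class to 2, so 20·1 + 1 = 21.

21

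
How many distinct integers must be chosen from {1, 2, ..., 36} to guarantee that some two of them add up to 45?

23

A set avoiding the sum 45 can contain at most one of each pair {x, 45−x}, plus the 8 elements whose complement lies outside the range.
The integers 1, …, 22 (22 of them) are such a set: any two sum to at least 1+2 = 3 and at most 21+22 = 43 < 45.
Any 23rd integer completes one of the 14 pairs, so 23 choices force a sum of 45.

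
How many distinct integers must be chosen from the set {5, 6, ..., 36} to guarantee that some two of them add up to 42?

A set avoiding the sum 42 can contain at most one of each pair {x, 42−x}, plus the 2 elements whose complement lies outside the range or equal to its own complement.
The integers 5, …, 21 (17 of them) are such a set: any two sum to at least 5+6 = 11 and at most 20+21 = 41 < 42.
Any 18th integer completes one of the 15 pairs, so 18 choices force a sum of 42.

18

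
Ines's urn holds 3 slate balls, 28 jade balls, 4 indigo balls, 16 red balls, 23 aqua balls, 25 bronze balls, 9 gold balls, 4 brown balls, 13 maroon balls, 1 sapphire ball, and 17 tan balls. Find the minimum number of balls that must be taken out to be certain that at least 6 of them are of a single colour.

By pigeonhole, the 11 colours are the holes; the balls drawn are the pigeons.
To avoid 6 of any one colour, the worst case takes at most 5 of each colour, or every ball of a colour that has fewer than 5.
That gives 3 + 5 + 4 + 5 + 5 + 5 + 5 + 4 + 5 + 1 + 5 = 47 balls with no colour reaching 6.
The next ball forces some colour to 6, so 47 + 1 = 48.

48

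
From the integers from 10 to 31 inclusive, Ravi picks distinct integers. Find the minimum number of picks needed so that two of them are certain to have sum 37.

14

A set avoiding the sum 37 can contain at most one of each pair {x, 37−x}, plus the 4 elements whose complement lies outside the range.
The integers 19, …, 31 (13 of them) are such a set: any two sum to at least 19+20 = 39 > 37.
By the pigeonhole principle, any 14th integer completes one of the 9 pairs, so 14 choices force a sum of 37.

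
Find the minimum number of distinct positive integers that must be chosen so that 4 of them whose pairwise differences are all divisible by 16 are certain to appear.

Integers whose pairwise differences are multiples of 16 are exactly those sharing a remainder mod 16. The 16 residue classes mod 16 are the pigeonholes.
With 48 integers one could put 3 in each residue class and have no class reach 4.
The 49th integer pushes some class to 4, so 16·3 + 1 = 49.

49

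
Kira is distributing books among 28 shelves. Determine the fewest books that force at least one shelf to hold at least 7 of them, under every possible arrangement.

With 168 books one could put exactly 6 in each of the 28 shelves, and no shelf would reach 7.
One more book must land in a shelf that already has 6, giving it 7.
So 28 × 6 + 1 = 169 books are required.

169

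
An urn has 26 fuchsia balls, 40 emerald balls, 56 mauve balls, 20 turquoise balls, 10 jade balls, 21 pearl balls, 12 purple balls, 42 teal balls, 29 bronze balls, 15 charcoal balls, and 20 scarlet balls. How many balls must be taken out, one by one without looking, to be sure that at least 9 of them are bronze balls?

In the worst case for collecting bronze balls, every non-bronze ball comes out first.
There are 26 + 40 + 56 + 20 + 10 + 21 + 12 + 42 + 15 + 20 = 262 non-bronze balls altogether.
After those, each further ball must be bronze, so 262 + 9 = 271 draws guarantee 9 bronze balls.

271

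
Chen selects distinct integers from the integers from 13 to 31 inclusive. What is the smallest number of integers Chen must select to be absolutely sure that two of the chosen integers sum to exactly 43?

11

Group the elements by complementary pair {x, 43−x}: {13,30}, {14,29}, {15,28}, …, giving 9 two-element pairs and 1 integer whose partner 43−x falls outside [13,31].
Pigeonhole: treating each of those 10 groups as a pigeonhole, one can pick one integer per group — 10 integers — with no two summing to 43.
The 11th integer lands in an occupied pair, forcing a sum of 43.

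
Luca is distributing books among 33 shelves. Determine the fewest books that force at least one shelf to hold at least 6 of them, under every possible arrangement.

166

With 165 books one could put exactly 5 in each of the 33 shelves, and no shelf would reach 6.
Pigeonhole: one more book must land in a shelf that already has 5, giving it 6.
So 33 × 5 + 1 = 166 books are required.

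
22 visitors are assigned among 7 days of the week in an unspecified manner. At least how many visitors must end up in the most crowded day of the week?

The 7 days of the week are the holes and the 22 visitors are the pigeons.
If every day of the week held at most 3 visitors, the total would be at most 7 × 3 = 21, which is less than 22.
So some day of the week holds at least ⌈22/7⌉ = 4 visitors.

4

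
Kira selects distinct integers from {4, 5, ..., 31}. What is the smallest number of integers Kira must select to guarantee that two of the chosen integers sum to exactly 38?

A set avoiding the sum 38 can contain at most one of each pair {x, 38−x}, plus the 4 elements whose complement lies outside the range or equal to its own complement.
The integers 4, …, 19 (16 of them) are such a set: any two sum to at least 4+5 = 9 and at most 18+19 = 37 < 38.
By pigeonhole, any 17th integer completes one of the 12 pairs, so 17 choices force a sum of 38.

17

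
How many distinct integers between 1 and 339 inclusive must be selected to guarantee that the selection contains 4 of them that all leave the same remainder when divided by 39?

Pigeonhole: the 39 residue classes mod 39 are the pigeonholes.
With 117 integers one could put 3 in each residue class and have no class reach 4.
The 118th integer pushes some class to 4, so 39·3 + 1 = 118.

118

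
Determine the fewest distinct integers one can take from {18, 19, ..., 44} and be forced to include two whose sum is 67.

Two chosen integers sum to 67 exactly when both halves of some pair {x, 67−x} with 23 ≤ x ≤ 67−x ≤ 44 are chosen — 11 such pairs.
The remaining 5 elements (those with no distinct partner in range) can never complete a 67-sum, so the worst case takes all of them and one from each pair: 5 + 11 = 16.
The 17th integer has to be the second member of some pair, so 16 + 1 = 17.

17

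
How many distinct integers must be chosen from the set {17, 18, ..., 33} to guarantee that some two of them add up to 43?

13

A set avoiding the sum 43 can contain at most one of each pair {x, 43−x}, plus the 7 elements whose complement lies outside the range.
The integers 22, …, 33 (12 of them) are such a set: any two sum to at least 22+23 = 45 > 43.
Any 13th integer completes one of the 5 pairs, so 13 choices force a sum of 43.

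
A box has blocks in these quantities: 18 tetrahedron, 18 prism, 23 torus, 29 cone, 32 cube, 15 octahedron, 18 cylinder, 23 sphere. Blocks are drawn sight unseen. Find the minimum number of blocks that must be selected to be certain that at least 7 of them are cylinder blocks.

In the worst case for collecting cylinder blocks, every non-cylinder block comes out first.
There are 18 + 18 + 23 + 29 + 32 + 15 + 23 = 158 non-cylinder blocks altogether.
After those, each further block must be cylinder, so 158 + 7 = 165 draws guarantee 7 cylinder blocks.

165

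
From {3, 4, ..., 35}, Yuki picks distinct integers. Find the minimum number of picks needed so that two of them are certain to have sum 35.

Group the elements by complementary pair {x, 35−x}: {3,32}, {4,31}, {5,30}, …, giving 15 two-element pairs and 3 integers whose partner 35−x falls outside [3,35].
Treating each of those 18 groups as a pigeonhole, one can pick one integer per group — 18 integers — with no two summing to 35.
The 19th integer lands in an occupied pair, forcing a sum of 35.

19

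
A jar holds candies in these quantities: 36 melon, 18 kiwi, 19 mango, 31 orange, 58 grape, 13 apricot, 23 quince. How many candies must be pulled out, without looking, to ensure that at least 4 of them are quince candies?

In the worst case for collecting quince candies, every non-quince candy comes out first.
There are 36 + 18 + 19 + 31 + 58 + 13 = 175 non-quince candies altogether.
After those, each further candy must be quince, so 175 + 4 = 179 draws guarantee 4 quince candies.

179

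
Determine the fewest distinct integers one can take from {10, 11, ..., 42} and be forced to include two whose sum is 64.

Two chosen integers sum to 64 exactly when both halves of some pair {x, 64−x} with 22 ≤ x ≤ 64−x ≤ 42 are chosen — 10 such pairs.
The remaining 13 elements (those with no distinct partner in range) can never complete a 64-sum, so the worst case takes all of them and one from each pair: 13 + 10 = 23.
By the pigeonhole principle, the 24th integer has to be the second member of some pair, so 23 + 1 = 24.

24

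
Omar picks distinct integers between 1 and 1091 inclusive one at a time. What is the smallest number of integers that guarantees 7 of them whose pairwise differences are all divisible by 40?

Integers whose pairwise differences are multiples of 40 are exactly those sharing a remainder mod 40. By the pigeonhole principle, the 40 residue classes mod 40 are the pigeonholes.
With 240 integers one could put 6 in each residue class and have no class reach 7.
The 241st integer pushes some class to 7, so 40·6 + 1 = 241.

241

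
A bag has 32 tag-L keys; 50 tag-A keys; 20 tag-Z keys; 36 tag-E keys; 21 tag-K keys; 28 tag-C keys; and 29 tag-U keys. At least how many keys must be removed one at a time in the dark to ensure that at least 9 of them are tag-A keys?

175

In the worst case for collecting tag-A keys, every non-tag-A key comes out first.
There are 32 + 20 + 36 + 21 + 28 + 29 = 166 non-tag-A keys altogether.
After those, each further key must be tag-A, so 166 + 9 = 175 draws guarantee 9 tag-A keys.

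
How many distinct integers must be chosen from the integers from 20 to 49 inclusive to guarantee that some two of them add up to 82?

23

Two chosen integers sum to 82 exactly when both halves of some pair {x, 82−x} with 33 ≤ x ≤ 82−x ≤ 49 are chosen — 8 such pairs.
The remaining 14 elements (those with no distinct partner in range) can never complete a 82-sum, so the worst case takes all of them and one from each pair: 14 + 8 = 22.
Pigeonhole: the 23rd integer has to be the second member of some pair, so 22 + 1 = 23.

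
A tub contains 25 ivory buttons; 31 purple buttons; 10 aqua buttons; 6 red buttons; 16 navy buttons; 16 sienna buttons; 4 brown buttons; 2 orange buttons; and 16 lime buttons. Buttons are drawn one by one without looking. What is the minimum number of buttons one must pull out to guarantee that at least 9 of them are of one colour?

The 9 colours are the holes; the buttons drawn are the pigeons.
To avoid 9 of any one colour, the worst case takes at most 8 of each colour, or every button of a colour that has fewer than 8.
That gives 8 + 8 + 8 + 6 + 8 + 8 + 4 + 2 + 8 = 60 buttons with no colour reaching 9.
The next button forces some colour to 9, so 60 + 1 = 61.

61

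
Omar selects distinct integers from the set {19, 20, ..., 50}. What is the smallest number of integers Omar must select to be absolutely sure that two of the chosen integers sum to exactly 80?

Two chosen integers sum to 80 exactly when both halves of some pair {x, 80−x} with 30 ≤ x ≤ 80−x ≤ 50 are chosen — 10 such pairs.
The remaining 12 elements (those with no distinct partner in range) can never complete a 80-sum, so the worst case takes all of them and one from each pair: 12 + 10 = 22.
By the pigeonhole principle, the 23rd integer has to be the second member of some pair, so 22 + 1 = 23.

23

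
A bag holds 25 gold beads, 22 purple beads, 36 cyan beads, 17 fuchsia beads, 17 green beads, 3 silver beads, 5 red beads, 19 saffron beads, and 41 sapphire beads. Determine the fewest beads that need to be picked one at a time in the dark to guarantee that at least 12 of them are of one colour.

86

By pigeonhole, the 9 colours are the holes; the beads drawn are the pigeons.
To avoid 12 of any one colour, the worst case takes at most 11 of each colour, or every bead of a colour that has fewer than 11.
That gives 11 + 11 + 11 + 11 + 11 + 3 + 5 + 11 + 11 = 85 beads with no colour reaching 12.
The next bead forces some colour to 12, so 85 + 1 = 86.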